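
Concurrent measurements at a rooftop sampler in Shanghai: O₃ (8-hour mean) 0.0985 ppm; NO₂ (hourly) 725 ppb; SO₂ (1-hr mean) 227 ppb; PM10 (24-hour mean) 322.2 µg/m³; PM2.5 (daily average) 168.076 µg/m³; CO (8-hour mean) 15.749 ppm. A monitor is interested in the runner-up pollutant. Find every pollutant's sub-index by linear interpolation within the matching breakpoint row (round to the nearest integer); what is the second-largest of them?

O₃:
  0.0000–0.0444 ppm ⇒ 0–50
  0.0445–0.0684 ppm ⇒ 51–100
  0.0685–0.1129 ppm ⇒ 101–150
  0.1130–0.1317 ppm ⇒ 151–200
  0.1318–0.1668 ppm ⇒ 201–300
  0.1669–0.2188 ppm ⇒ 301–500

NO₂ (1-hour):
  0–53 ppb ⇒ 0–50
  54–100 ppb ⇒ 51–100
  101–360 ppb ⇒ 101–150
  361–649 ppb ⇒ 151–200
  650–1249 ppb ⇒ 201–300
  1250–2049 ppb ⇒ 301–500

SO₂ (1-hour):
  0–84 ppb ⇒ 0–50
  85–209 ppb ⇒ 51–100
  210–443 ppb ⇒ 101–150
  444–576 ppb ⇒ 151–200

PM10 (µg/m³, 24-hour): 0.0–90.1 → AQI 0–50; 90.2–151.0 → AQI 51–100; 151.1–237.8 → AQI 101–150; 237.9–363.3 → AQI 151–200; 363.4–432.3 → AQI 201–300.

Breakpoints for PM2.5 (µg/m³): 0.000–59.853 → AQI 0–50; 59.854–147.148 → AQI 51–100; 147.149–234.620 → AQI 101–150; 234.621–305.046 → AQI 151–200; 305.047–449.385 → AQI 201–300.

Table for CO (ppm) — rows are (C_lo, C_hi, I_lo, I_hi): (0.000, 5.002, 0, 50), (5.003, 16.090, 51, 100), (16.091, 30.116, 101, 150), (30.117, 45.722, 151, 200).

O₃ 0.0985: bracket 0.0685–0.1129 → index 101–150; slope 49/0.0444, offset 0.0300.
AQI = 101 + 49/0.0444·0.0300 ≈ 134.11 ⇒ 134.
NO₂: 725 lies in 650–1249, so I_lo=201, I_hi=300, C_lo=650, C_hi=1249.
(300−201)/(1249−650) × (725−650) + 201 = 99/599 × 75 + 201 ≈ 213.40 → 213.
SO₂: 227 ∈ [210, 443] ↔ index [101, 150].
101 + (227−210)·(150−101)/(443−210) = 101 + 17·49/233 ≈ 104.58, so AQI = 105.
PM10: 322.2 lies in 237.9–363.3, so I_lo=151, I_hi=200, C_lo=237.9, C_hi=363.3.
(200−151)/(363.3−237.9) × (322.2−237.9) + 151 = 49/125.4 × 84.3 + 151 ≈ 183.94 → 184.
PM2.5: row 147.149–234.620 (AQI 101–150). (150−101)·(168.076−147.149)/(234.620−147.149) + 101 = 49·20.927/87.471 + 101 ≈ 112.72 → 113.
CO 15.749: bracket 5.003–16.090 → index 51–100; slope 49/11.087, offset 10.746.
AQI = 51 + 49/11.087·10.746 ≈ 98.49 ⇒ 98.
Sub-indices: O₃→134, NO₂→213, SO₂→105, PM10→184, PM2.5→113, CO→98. Ranked high→low: 213, 184, 134, 113, 105, 98. Second-highest sub-index = 184.

184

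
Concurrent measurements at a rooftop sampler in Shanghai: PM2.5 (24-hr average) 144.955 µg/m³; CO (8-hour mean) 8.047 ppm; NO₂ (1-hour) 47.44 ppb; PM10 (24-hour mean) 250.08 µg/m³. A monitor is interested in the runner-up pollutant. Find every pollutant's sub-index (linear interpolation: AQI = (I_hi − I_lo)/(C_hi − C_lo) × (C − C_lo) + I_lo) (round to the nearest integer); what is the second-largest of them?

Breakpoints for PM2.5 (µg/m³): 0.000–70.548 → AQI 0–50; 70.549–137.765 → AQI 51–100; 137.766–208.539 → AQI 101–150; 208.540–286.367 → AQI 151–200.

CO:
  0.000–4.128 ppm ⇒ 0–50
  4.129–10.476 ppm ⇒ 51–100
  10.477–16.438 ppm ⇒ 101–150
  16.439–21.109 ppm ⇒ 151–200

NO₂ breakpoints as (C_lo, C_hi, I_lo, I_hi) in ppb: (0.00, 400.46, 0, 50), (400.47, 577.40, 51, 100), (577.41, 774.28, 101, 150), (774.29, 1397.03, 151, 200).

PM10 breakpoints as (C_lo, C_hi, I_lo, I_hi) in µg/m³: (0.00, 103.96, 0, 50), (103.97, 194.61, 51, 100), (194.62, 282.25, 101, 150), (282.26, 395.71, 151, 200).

PM2.5: 144.955 lies in 137.766–208.539, so I_lo=101, I_hi=150, C_lo=137.766, C_hi=208.539.
(150−101)/(208.539−137.766) × (144.955−137.766) + 101 = 49/70.773 × 7.189 + 101 ≈ 105.98 → 106.
CO 8.047: bracket 4.129–10.476 → index 51–100; slope 49/6.347, offset 3.918.
AQI = 51 + 49/6.347·3.918 ≈ 81.25 ⇒ 81.
NO₂: row 0.00–400.46 (AQI 0–50). (50−0)·(47.44−0.00)/(400.46−0.00) + 0 = 50·47.44/400.46 + 0 ≈ 5.92 → 6.
PM10: 250.08 lies in 194.62–282.25, so I_lo=101, I_hi=150, C_lo=194.62, C_hi=282.25.
(150−101)/(282.25−194.62) × (250.08−194.62) + 101 = 49/87.63 × 55.46 + 101 ≈ 132.01 → 132.
Sub-indices: PM2.5→106, CO→81, NO₂→6, PM10→132. Ranked high→low: 132, 106, 81, 6. Second-highest sub-index = 106.

106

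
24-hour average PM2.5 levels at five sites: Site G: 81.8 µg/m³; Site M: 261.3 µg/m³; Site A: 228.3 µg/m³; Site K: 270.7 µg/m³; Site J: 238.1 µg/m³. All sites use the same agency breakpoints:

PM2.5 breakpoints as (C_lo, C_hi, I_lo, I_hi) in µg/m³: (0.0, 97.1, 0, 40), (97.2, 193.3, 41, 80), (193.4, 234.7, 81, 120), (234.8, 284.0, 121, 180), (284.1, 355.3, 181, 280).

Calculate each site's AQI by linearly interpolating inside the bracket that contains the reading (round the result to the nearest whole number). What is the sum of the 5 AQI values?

Site G: 81.8 lies in 0.0–97.1, so I_lo=0, I_hi=40, C_lo=0.0, C_hi=97.1.
(40−0)/(97.1−0.0) × (81.8−0.0) + 0 = 40/97.1 × 81.8 + 0 ≈ 33.70 → 34.
Site M: 261.3 lies in 234.8–284.0, so I_lo=121, I_hi=180, C_lo=234.8, C_hi=284.0.
(180−121)/(284.0−234.8) × (261.3−234.8) + 121 = 59/49.2 × 26.5 + 121 ≈ 152.78 → 153.
Site A 228.3: bracket 193.4–234.7 → index 81–120; slope 39/41.3, offset 34.9.
AQI = 81 + 39/41.3·34.9 ≈ 113.96 ⇒ 114.
Site K: 270.7 lies in 234.8–284.0, so I_lo=121, I_hi=180, C_lo=234.8, C_hi=284.0.
(180−121)/(284.0−234.8) × (270.7−234.8) + 121 = 59/49.2 × 35.9 + 121 ≈ 164.05 → 164.
Site J: row 234.8–284.0 (AQI 121–180). (180−121)·(238.1−234.8)/(284.0−234.8) + 121 = 59·3.3/49.2 + 121 ≈ 124.96 → 125.
AQIs: Site G=34, Site M=153, Site A=114, Site K=164, Site J=125. Sum = 34 + 153 + 114 + 164 + 125 = 590.

590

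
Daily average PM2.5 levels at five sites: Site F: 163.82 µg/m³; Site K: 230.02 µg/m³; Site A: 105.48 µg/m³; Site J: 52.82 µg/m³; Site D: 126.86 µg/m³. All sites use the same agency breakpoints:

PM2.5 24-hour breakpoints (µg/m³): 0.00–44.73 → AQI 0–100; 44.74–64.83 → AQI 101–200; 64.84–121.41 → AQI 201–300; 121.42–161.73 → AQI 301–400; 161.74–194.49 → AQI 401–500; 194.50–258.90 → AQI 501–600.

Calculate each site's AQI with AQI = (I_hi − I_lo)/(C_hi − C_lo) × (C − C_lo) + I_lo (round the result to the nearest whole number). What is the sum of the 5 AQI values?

Site F: 163.82 lies in 161.74–194.49, so I_lo=401, I_hi=500, C_lo=161.74, C_hi=194.49.
(500−401)/(194.49−161.74) × (163.82−161.74) + 401 = 99/32.75 × 2.08 + 401 ≈ 407.29 → 407.
Site K: row 194.50–258.90 (AQI 501–600). (600−501)·(230.02−194.50)/(258.90−194.50) + 501 = 99·35.52/64.40 + 501 ≈ 555.60 → 556.
Site A 105.48: bracket 64.84–121.41 → index 201–300; slope 99/56.57, offset 40.64.
AQI = 201 + 99/56.57·40.64 ≈ 272.12 ⇒ 272.
Site J 52.82: bracket 44.74–64.83 → index 101–200; slope 99/20.09, offset 8.08.
AQI = 101 + 99/20.09·8.08 ≈ 140.82 ⇒ 141.
Site D: 126.86 lies in 121.42–161.73, so I_lo=301, I_hi=400, C_lo=121.42, C_hi=161.73.
(400−301)/(161.73−121.42) × (126.86−121.42) + 301 = 99/40.31 × 5.44 + 301 ≈ 314.36 → 314.
AQIs: Site F=407, Site K=556, Site A=272, Site J=141, Site D=314. Sum = 407 + 556 + 272 + 141 + 314 = 1690.

1690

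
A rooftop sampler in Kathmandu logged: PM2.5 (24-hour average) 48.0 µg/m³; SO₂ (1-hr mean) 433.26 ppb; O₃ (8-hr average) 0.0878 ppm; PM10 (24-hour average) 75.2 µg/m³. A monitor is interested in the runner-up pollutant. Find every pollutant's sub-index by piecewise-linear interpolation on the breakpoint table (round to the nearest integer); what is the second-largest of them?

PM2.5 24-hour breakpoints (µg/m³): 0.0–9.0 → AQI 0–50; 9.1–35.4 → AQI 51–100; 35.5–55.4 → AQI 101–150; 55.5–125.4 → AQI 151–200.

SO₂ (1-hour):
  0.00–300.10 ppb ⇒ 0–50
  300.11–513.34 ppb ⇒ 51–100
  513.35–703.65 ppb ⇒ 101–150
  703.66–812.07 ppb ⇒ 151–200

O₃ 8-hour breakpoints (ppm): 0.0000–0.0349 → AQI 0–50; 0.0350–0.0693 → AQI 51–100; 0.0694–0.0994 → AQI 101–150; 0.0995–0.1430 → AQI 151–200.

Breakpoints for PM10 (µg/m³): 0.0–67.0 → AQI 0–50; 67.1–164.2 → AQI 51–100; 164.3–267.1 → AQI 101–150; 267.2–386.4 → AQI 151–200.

PM2.5: 48.0 lies in 35.5–55.4, so I_lo=101, I_hi=150, C_lo=35.5, C_hi=55.4.
(150−101)/(55.4−35.5) × (48.0−35.5) + 101 = 49/19.9 × 12.5 + 101 ≈ 131.78 → 132.
SO₂ 433.26: bracket 300.11–513.34 → index 51–100; slope 49/213.23, offset 133.15.
AQI = 51 + 49/213.23·133.15 ≈ 81.60 ⇒ 82.
O₃: 0.0878 ∈ [0.0694, 0.0994] ↔ index [101, 150].
101 + (0.0878−0.0694)·(150−101)/(0.0994−0.0694) = 101 + 0.0184·49/0.0300 ≈ 131.05, so AQI = 131.
PM10 75.2: bracket 67.1–164.2 → index 51–100; slope 49/97.1, offset 8.1.
AQI = 51 + 49/97.1·8.1 ≈ 55.09 ⇒ 55.
Sub-indices: PM2.5→132, SO₂→82, O₃→131, PM10→55. Ranked high→low: 132, 131, 82, 55. Second-highest sub-index = 131.

131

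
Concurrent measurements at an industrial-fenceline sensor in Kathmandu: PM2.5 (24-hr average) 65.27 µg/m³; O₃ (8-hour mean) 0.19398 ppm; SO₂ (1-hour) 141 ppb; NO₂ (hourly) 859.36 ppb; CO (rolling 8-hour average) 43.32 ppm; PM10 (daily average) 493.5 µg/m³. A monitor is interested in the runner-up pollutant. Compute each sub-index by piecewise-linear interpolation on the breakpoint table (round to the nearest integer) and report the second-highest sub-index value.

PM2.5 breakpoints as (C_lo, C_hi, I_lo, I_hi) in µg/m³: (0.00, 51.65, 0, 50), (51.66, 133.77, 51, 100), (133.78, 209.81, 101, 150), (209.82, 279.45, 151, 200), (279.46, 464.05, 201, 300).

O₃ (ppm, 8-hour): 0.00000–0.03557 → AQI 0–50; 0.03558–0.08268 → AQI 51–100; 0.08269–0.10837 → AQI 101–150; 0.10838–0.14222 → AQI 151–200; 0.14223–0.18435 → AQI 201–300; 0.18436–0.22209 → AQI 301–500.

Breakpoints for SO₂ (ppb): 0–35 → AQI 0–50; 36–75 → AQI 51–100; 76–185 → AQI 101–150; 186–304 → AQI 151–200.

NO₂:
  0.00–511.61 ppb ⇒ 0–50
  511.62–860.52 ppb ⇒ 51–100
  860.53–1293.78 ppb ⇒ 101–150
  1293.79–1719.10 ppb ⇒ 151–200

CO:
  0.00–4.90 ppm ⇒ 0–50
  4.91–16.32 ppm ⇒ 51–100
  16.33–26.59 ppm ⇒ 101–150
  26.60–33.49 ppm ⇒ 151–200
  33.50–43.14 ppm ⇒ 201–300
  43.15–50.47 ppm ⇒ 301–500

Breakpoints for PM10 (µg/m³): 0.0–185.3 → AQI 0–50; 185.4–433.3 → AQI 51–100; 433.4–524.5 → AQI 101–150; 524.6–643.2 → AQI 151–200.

PM2.5: 65.27 lies in 51.66–133.77, so I_lo=51, I_hi=100, C_lo=51.66, C_hi=133.77.
(100−51)/(133.77−51.66) × (65.27−51.66) + 51 = 49/82.11 × 13.61 + 51 ≈ 59.12 → 59.
O₃: row 0.18436–0.22209 (AQI 301–500). (500−301)·(0.19398−0.18436)/(0.22209−0.18436) + 301 = 199·0.00962/0.03773 + 301 ≈ 351.74 → 352.
SO₂: 141 ∈ [76, 185] ↔ index [101, 150].
101 + (141−76)·(150−101)/(185−76) = 101 + 65·49/109 ≈ 130.22, so AQI = 130.
NO₂ 859.36: bracket 511.62–860.52 → index 51–100; slope 49/348.90, offset 347.74.
AQI = 51 + 49/348.90·347.74 ≈ 99.84 ⇒ 100.
CO 43.32: bracket 43.15–50.47 → index 301–500; slope 199/7.32, offset 0.17.
AQI = 301 + 199/7.32·0.17 ≈ 305.62 ⇒ 306.
PM10: row 433.4–524.5 (AQI 101–150). (150−101)·(493.5−433.4)/(524.5−433.4) + 101 = 49·60.1/91.1 + 101 ≈ 133.33 → 133.
Sub-indices: PM2.5→59, O₃→352, SO₂→130, NO₂→100, CO→306, PM10→133. Ranked high→low: 352, 306, 133, 130, 100, 59. Second-highest sub-index = 306.

306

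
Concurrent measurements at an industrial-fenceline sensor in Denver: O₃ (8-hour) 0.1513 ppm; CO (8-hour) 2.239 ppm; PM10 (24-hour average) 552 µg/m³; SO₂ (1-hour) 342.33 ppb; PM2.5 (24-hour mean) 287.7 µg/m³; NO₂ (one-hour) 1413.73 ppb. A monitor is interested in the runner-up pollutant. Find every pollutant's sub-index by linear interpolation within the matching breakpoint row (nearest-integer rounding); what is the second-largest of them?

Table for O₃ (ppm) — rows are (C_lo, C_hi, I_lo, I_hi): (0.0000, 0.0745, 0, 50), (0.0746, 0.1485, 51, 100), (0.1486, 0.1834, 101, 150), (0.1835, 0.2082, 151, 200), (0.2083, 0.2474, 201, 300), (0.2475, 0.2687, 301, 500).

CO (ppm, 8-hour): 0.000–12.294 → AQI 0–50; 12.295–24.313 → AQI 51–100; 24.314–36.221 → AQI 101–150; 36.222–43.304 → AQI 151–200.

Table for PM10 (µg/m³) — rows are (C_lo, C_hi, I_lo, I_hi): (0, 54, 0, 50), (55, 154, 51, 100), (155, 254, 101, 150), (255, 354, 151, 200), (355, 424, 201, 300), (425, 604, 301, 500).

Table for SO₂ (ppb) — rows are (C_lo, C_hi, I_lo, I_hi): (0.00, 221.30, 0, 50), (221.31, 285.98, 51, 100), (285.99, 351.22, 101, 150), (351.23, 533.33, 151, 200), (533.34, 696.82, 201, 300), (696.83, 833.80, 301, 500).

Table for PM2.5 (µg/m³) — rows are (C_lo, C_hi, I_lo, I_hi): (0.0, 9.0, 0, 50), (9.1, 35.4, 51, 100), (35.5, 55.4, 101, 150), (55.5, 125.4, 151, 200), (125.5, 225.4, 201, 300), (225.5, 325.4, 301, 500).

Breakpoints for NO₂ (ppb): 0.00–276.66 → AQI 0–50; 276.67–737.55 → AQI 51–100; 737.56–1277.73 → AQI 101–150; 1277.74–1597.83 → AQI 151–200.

425

O₃: row 0.1486–0.1834 (AQI 101–150). (150−101)·(0.1513−0.1486)/(0.1834−0.1486) + 101 = 49·0.0027/0.0348 + 101 ≈ 104.80 → 105.
CO: 2.239 lies in 0.000–12.294, so I_lo=0, I_hi=50, C_lo=0.000, C_hi=12.294.
(50−0)/(12.294−0.000) × (2.239−0.000) + 0 = 50/12.294 × 2.239 + 0 ≈ 9.11 → 9.
PM10: row 425–604 (AQI 301–500). (500−301)·(552−425)/(604−425) + 301 = 199·127/179 + 301 ≈ 442.19 → 442.
SO₂: 342.33 lies in 285.99–351.22, so I_lo=101, I_hi=150, C_lo=285.99, C_hi=351.22.
(150−101)/(351.22−285.99) × (342.33−285.99) + 101 = 49/65.23 × 56.34 + 101 ≈ 143.32 → 143.
PM2.5: 287.7 ∈ [225.5, 325.4] ↔ index [301, 500].
301 + (287.7−225.5)·(500−301)/(325.4−225.5) = 301 + 62.2·199/99.9 ≈ 424.90, so AQI = 425.
NO₂: 1413.73 lies in 1277.74–1597.83, so I_lo=151, I_hi=200, C_lo=1277.74, C_hi=1597.83.
(200−151)/(1597.83−1277.74) × (1413.73−1277.74) + 151 = 49/320.09 × 135.99 + 151 ≈ 171.82 → 172.
Sub-indices: O₃→105, CO→9, PM10→442, SO₂→143, PM2.5→425, NO₂→172. Ranked high→low: 442, 425, 172, 143, 105, 9. Second-highest sub-index = 425.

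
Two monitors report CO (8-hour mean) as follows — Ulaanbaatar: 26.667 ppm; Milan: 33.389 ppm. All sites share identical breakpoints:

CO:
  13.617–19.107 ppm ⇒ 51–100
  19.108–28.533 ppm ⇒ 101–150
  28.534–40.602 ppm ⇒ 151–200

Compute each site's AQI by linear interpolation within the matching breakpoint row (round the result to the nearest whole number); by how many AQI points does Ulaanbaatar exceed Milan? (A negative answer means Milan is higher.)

Ulaanbaatar: row 19.108–28.533 (AQI 101–150). (150−101)·(26.667−19.108)/(28.533−19.108) + 101 = 49·7.559/9.425 + 101 ≈ 140.30 → 140.
Milan: 33.389 lies in 28.534–40.602, so I_lo=151, I_hi=200, C_lo=28.534, C_hi=40.602.
(200−151)/(40.602−28.534) × (33.389−28.534) + 151 = 49/12.068 × 4.855 + 151 ≈ 170.71 → 171.
AQIs: Ulaanbaatar=140, Milan=171. Ulaanbaatar (140) − Milan (171) = -31.

-31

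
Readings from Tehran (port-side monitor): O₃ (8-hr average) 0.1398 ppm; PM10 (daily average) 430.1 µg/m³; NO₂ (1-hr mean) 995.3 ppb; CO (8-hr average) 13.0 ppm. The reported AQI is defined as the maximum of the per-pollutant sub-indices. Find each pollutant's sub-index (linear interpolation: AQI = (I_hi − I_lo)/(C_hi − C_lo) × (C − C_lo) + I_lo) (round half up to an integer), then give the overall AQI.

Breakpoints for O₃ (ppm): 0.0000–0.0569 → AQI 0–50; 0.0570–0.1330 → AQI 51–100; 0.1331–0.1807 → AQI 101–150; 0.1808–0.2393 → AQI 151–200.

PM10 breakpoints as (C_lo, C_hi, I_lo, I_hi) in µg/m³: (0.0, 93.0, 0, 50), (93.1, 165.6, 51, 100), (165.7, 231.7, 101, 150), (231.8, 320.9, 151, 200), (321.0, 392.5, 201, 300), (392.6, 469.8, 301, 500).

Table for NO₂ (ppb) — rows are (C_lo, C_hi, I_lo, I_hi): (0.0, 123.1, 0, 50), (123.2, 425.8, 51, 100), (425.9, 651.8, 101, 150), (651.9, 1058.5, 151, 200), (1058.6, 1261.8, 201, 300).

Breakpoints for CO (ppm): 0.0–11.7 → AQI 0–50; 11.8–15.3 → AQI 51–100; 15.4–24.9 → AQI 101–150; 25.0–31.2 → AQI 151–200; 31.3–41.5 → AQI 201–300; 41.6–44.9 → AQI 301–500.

398

O₃: 0.1398 lies in 0.1331–0.1807, so I_lo=101, I_hi=150, C_lo=0.1331, C_hi=0.1807.
(150−101)/(0.1807−0.1331) × (0.1398−0.1331) + 101 = 49/0.0476 × 0.0067 + 101 ≈ 107.90 → 108.
PM10: 430.1 lies in 392.6–469.8, so I_lo=301, I_hi=500, C_lo=392.6, C_hi=469.8.
(500−301)/(469.8−392.6) × (430.1−392.6) + 301 = 199/77.2 × 37.5 + 301 ≈ 397.66 → 398.
NO₂ 995.3: bracket 651.9–1058.5 → index 151–200; slope 49/406.6, offset 343.4.
AQI = 151 + 49/406.6·343.4 ≈ 192.38 ⇒ 192.
CO 13.0: bracket 11.8–15.3 → index 51–100; slope 49/3.5, offset 1.2.
AQI = 51 + 49/3.5·1.2 ≈ 67.80 ⇒ 68.
Sub-indices: O₃→108, PM10→398, NO₂→192, CO→68. Overall AQI = max = 398; dominant pollutant is PM10.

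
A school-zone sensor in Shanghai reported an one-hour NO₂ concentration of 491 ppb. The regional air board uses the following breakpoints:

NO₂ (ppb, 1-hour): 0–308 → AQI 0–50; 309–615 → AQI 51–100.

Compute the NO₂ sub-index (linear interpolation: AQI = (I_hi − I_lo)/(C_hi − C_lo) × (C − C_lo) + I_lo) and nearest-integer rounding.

NO₂: 491 lies in 309–615, so I_lo=51, I_hi=100, C_lo=309, C_hi=615.
(100−51)/(615−309) × (491−309) + 51 = 49/306 × 182 + 51 ≈ 80.14 → 80.

80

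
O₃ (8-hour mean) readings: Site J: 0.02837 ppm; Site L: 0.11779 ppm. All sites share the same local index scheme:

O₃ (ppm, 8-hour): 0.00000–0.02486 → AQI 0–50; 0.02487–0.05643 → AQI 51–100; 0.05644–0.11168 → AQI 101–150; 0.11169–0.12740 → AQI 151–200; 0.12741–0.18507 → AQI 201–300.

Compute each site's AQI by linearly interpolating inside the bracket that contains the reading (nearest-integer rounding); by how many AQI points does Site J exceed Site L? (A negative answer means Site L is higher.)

-114

Site J: 0.02837 lies in 0.02487–0.05643, so I_lo=51, I_hi=100, C_lo=0.02487, C_hi=0.05643.
(100−51)/(0.05643−0.02487) × (0.02837−0.02487) + 51 = 49/0.03156 × 0.00350 + 51 ≈ 56.43 → 56.
Site L: 0.11779 lies in 0.11169–0.12740, so I_lo=151, I_hi=200, C_lo=0.11169, C_hi=0.12740.
(200−151)/(0.12740−0.11169) × (0.11779−0.11169) + 151 = 49/0.01571 × 0.00610 + 151 ≈ 170.03 → 170.
AQIs: Site J=56, Site L=170. Site J (56) − Site L (170) = -114.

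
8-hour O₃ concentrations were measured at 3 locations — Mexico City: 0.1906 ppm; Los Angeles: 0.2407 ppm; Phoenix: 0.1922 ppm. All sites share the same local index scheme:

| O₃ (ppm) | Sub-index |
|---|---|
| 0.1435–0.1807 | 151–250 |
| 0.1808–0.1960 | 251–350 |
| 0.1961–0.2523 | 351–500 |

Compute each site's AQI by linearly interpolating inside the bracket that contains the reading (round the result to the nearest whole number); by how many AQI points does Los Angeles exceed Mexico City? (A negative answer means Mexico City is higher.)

Mexico City: 0.1906 ∈ [0.1808, 0.1960] ↔ index [251, 350].
251 + (0.1906−0.1808)·(350−251)/(0.1960−0.1808) = 251 + 0.0098·99/0.0152 ≈ 314.83, so AQI = 315.
Los Angeles: row 0.1961–0.2523 (AQI 351–500). (500−351)·(0.2407−0.1961)/(0.2523−0.1961) + 351 = 149·0.0446/0.0562 + 351 ≈ 469.25 → 469.
Phoenix: row 0.1808–0.1960 (AQI 251–350). (350−251)·(0.1922−0.1808)/(0.1960−0.1808) + 251 = 99·0.0114/0.0152 + 251 ≈ 325.25 → 325.
AQIs: Mexico City=315, Los Angeles=469, Phoenix=325. Los Angeles (469) − Mexico City (315) = 154.

154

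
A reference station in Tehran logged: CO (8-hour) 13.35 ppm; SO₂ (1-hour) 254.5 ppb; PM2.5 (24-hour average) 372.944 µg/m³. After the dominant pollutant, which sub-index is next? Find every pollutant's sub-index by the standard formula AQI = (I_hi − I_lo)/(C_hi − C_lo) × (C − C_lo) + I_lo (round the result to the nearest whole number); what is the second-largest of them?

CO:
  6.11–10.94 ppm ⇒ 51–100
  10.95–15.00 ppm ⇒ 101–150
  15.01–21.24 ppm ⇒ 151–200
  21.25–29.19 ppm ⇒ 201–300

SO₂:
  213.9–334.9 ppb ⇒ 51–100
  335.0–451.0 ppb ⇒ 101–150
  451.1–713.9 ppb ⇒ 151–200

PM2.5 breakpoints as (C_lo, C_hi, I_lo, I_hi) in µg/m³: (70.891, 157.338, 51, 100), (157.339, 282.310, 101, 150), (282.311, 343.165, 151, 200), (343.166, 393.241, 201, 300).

CO 13.35: bracket 10.95–15.00 → index 101–150; slope 49/4.05, offset 2.40.
AQI = 101 + 49/4.05·2.40 ≈ 130.04 ⇒ 130.
SO₂: row 213.9–334.9 (AQI 51–100). (100−51)·(254.5−213.9)/(334.9−213.9) + 51 = 49·40.6/121.0 + 51 ≈ 67.44 → 67.
PM2.5 372.944: bracket 343.166–393.241 → index 201–300; slope 99/50.075, offset 29.778.
AQI = 201 + 99/50.075·29.778 ≈ 259.87 ⇒ 260.
Sub-indices: CO→130, SO₂→67, PM2.5→260. Ranked high→low: 260, 130, 67. Second-highest sub-index = 130.

130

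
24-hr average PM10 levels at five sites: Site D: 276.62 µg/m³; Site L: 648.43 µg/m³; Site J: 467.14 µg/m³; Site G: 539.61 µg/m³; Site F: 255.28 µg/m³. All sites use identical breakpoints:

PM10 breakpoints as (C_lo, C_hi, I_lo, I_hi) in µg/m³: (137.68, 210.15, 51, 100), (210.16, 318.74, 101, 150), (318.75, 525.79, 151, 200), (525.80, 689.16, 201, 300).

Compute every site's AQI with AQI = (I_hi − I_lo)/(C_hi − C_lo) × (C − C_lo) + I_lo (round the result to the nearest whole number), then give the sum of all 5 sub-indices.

Site D: 276.62 lies in 210.16–318.74, so I_lo=101, I_hi=150, C_lo=210.16, C_hi=318.74.
(150−101)/(318.74−210.16) × (276.62−210.16) + 101 = 49/108.58 × 66.46 + 101 ≈ 130.99 → 131.
Site L: 648.43 ∈ [525.80, 689.16] ↔ index [201, 300].
201 + (648.43−525.80)·(300−201)/(689.16−525.80) = 201 + 122.63·99/163.36 ≈ 275.32, so AQI = 275.
Site J: row 318.75–525.79 (AQI 151–200). (200−151)·(467.14−318.75)/(525.79−318.75) + 151 = 49·148.39/207.04 + 151 ≈ 186.12 → 186.
Site G 539.61: bracket 525.80–689.16 → index 201–300; slope 99/163.36, offset 13.81.
AQI = 201 + 99/163.36·13.81 ≈ 209.37 ⇒ 209.
Site F 255.28: bracket 210.16–318.74 → index 101–150; slope 49/108.58, offset 45.12.
AQI = 101 + 49/108.58·45.12 ≈ 121.36 ⇒ 121.
AQIs: Site D=131, Site L=275, Site J=186, Site G=209, Site F=121. Sum = 131 + 275 + 186 + 209 + 121 = 922.

922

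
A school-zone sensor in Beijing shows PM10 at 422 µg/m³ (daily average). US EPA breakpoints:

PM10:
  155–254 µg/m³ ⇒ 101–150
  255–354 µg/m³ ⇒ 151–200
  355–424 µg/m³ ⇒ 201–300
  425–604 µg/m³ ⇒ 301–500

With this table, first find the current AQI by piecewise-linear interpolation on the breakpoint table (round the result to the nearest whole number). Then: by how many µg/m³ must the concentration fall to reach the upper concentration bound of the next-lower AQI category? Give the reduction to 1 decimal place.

PM10: 422 lies in 355–424, so I_lo=201, I_hi=300, C_lo=355, C_hi=424.
(300−201)/(424−355) × (422−355) + 201 = 99/69 × 67 + 201 ≈ 297.13 → 297.
Current AQI 297 is in the Very Unhealthy range (201–300). The next-lower category tops out at AQI 200, whose upper concentration bound is 354 µg/m³.
Reduction needed = 422 − 354 = 68.0 µg/m³.

68.0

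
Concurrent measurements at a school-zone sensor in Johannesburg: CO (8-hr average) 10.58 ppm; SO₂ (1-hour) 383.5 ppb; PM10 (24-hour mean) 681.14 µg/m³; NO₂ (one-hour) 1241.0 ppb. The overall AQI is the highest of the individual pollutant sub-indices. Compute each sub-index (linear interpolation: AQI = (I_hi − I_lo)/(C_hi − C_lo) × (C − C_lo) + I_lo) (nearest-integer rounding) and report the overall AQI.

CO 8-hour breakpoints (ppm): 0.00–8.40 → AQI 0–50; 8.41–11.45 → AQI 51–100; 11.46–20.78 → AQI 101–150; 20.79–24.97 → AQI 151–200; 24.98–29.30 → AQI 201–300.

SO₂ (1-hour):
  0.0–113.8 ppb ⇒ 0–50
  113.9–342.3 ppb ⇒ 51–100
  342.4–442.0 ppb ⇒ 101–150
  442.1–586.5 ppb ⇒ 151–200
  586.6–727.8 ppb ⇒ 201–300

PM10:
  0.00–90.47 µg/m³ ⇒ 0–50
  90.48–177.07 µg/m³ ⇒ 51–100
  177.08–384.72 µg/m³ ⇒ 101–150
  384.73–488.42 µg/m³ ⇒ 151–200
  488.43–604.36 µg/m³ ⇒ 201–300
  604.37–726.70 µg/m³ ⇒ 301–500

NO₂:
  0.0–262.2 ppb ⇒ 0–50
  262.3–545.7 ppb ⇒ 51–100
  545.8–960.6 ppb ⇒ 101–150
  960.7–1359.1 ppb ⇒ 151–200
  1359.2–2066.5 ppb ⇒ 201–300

CO 10.58: bracket 8.41–11.45 → index 51–100; slope 49/3.04, offset 2.17.
AQI = 51 + 49/3.04·2.17 ≈ 85.98 ⇒ 86.
SO₂: 383.5 lies in 342.4–442.0, so I_lo=101, I_hi=150, C_lo=342.4, C_hi=442.0.
(150−101)/(442.0−342.4) × (383.5−342.4) + 101 = 49/99.6 × 41.1 + 101 ≈ 121.22 → 121.
PM10: 681.14 lies in 604.37–726.70, so I_lo=301, I_hi=500, C_lo=604.37, C_hi=726.70.
(500−301)/(726.70−604.37) × (681.14−604.37) + 301 = 199/122.33 × 76.77 + 301 ≈ 425.89 → 426.
NO₂: 1241.0 ∈ [960.7, 1359.1] ↔ index [151, 200].
151 + (1241.0−960.7)·(200−151)/(1359.1−960.7) = 151 + 280.3·49/398.4 ≈ 185.47, so AQI = 185.
Sub-indices: CO→86, SO₂→121, PM10→426, NO₂→185. Overall AQI = max = 426; dominant pollutant is PM10.
AQI 426: Hazardous.

426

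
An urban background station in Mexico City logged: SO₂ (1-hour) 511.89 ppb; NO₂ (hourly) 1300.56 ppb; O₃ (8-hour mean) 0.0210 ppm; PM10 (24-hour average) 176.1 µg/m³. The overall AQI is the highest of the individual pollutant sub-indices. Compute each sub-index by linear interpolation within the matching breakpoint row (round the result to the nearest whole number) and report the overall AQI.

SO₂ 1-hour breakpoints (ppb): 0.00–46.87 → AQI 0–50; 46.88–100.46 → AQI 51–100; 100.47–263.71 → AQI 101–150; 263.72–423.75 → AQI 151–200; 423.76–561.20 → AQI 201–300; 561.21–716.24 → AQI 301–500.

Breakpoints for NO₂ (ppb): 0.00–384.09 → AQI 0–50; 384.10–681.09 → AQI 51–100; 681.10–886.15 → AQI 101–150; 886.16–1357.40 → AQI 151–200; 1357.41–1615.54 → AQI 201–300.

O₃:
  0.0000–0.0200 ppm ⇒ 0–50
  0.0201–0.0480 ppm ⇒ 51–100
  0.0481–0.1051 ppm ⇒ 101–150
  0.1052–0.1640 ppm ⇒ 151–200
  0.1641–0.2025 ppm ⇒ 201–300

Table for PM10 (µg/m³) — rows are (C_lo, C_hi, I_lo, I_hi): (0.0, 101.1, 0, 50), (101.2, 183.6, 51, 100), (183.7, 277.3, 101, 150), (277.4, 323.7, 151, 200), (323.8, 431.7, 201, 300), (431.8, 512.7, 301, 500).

264

SO₂: row 423.76–561.20 (AQI 201–300). (300−201)·(511.89−423.76)/(561.20−423.76) + 201 = 99·88.13/137.44 + 201 ≈ 264.48 → 264.
NO₂: 1300.56 ∈ [886.16, 1357.40] ↔ index [151, 200].
151 + (1300.56−886.16)·(200−151)/(1357.40−886.16) = 151 + 414.40·49/471.24 ≈ 194.09, so AQI = 194.
O₃: row 0.0201–0.0480 (AQI 51–100). (100−51)·(0.0210−0.0201)/(0.0480−0.0201) + 51 = 49·0.0009/0.0279 + 51 ≈ 52.58 → 53.
PM10: 176.1 lies in 101.2–183.6, so I_lo=51, I_hi=100, C_lo=101.2, C_hi=183.6.
(100−51)/(183.6−101.2) × (176.1−101.2) + 51 = 49/82.4 × 74.9 + 51 ≈ 95.54 → 96.
Sub-indices: SO₂→264, NO₂→194, O₃→53, PM10→96. Overall AQI = max = 264; dominant pollutant is SO₂.
AQI 264: Very Unhealthy.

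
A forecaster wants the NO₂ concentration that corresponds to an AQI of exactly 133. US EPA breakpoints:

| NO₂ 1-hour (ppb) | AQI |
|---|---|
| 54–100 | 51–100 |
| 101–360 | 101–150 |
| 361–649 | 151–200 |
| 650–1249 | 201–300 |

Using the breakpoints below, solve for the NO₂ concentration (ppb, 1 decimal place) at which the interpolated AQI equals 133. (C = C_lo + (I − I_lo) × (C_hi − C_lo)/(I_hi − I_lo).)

AQI 133 lies in the 101–150 band, which corresponds to 101–360 ppb.
C = 101 + (133−101)×(360−101)/(150−101) = 101 + 32×259/49 ≈ 270.143 ppb → 270.1 ppb to 1 dp.

270.1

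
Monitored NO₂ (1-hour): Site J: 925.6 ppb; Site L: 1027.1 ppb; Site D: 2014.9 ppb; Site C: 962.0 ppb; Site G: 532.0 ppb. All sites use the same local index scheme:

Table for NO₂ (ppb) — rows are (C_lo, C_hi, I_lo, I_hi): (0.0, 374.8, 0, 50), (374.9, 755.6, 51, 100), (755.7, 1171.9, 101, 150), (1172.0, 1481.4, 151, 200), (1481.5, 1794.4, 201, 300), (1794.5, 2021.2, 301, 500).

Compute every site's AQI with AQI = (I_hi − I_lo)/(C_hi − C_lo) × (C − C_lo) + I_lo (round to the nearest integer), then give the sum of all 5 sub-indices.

Site J 925.6: bracket 755.7–1171.9 → index 101–150; slope 49/416.2, offset 169.9.
AQI = 101 + 49/416.2·169.9 ≈ 121.00 ⇒ 121.
Site L: row 755.7–1171.9 (AQI 101–150). (150−101)·(1027.1−755.7)/(1171.9−755.7) + 101 = 49·271.4/416.2 + 101 ≈ 132.95 → 133.
Site D: 2014.9 ∈ [1794.5, 2021.2] ↔ index [301, 500].
301 + (2014.9−1794.5)·(500−301)/(2021.2−1794.5) = 301 + 220.4·199/226.7 ≈ 494.47, so AQI = 494.
Site C: 962.0 ∈ [755.7, 1171.9] ↔ index [101, 150].
101 + (962.0−755.7)·(150−101)/(1171.9−755.7) = 101 + 206.3·49/416.2 ≈ 125.29, so AQI = 125.
Site G 532.0: bracket 374.9–755.6 → index 51–100; slope 49/380.7, offset 157.1.
AQI = 51 + 49/380.7·157.1 ≈ 71.22 ⇒ 71.
AQIs: Site J=121, Site L=133, Site D=494, Site C=125, Site G=71. Sum = 121 + 133 + 494 + 125 + 71 = 944.

944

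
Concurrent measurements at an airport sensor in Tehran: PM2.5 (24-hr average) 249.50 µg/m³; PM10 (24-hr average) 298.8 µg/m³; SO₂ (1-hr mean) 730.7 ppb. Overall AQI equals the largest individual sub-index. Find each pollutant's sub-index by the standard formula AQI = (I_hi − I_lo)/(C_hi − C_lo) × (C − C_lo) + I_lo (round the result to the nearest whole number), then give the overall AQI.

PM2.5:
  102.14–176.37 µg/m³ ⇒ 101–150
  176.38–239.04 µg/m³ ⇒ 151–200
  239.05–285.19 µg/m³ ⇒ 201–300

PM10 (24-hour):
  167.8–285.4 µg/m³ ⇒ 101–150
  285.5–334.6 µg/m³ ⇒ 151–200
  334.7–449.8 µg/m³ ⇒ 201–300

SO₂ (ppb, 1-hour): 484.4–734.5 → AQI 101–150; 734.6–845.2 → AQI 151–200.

PM2.5: 249.50 ∈ [239.05, 285.19] ↔ index [201, 300].
201 + (249.50−239.05)·(300−201)/(285.19−239.05) = 201 + 10.45·99/46.14 ≈ 223.42, so AQI = 223.
PM10 298.8: bracket 285.5–334.6 → index 151–200; slope 49/49.1, offset 13.3.
AQI = 151 + 49/49.1·13.3 ≈ 164.27 ⇒ 164.
SO₂ 730.7: bracket 484.4–734.5 → index 101–150; slope 49/250.1, offset 246.3.
AQI = 101 + 49/250.1·246.3 ≈ 149.26 ⇒ 149.
Sub-indices: PM2.5→223, PM10→164, SO₂→149. Overall AQI = max = 223; dominant pollutant is PM2.5.

223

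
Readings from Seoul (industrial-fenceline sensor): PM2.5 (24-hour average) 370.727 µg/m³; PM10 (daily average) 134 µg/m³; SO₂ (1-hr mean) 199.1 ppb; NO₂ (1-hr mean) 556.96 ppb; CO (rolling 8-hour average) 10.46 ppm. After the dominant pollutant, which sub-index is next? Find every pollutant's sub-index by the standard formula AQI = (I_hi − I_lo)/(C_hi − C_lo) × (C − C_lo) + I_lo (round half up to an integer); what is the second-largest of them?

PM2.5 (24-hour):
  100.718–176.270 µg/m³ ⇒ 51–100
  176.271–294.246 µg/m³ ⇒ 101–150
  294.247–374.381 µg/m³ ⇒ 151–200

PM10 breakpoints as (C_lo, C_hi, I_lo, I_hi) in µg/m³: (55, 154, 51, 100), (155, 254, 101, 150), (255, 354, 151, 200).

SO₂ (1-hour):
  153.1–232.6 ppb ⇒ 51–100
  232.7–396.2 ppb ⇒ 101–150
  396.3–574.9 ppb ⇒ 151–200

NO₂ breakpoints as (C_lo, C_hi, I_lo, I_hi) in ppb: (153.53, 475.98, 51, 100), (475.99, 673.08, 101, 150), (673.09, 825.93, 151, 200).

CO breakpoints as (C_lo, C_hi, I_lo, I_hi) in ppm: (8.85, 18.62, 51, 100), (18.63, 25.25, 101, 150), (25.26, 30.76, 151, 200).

PM2.5: 370.727 ∈ [294.247, 374.381] ↔ index [151, 200].
151 + (370.727−294.247)·(200−151)/(374.381−294.247) = 151 + 76.480·49/80.134 ≈ 197.77, so AQI = 198.
PM10: 134 lies in 55–154, so I_lo=51, I_hi=100, C_lo=55, C_hi=154.
(100−51)/(154−55) × (134−55) + 51 = 49/99 × 79 + 51 ≈ 90.10 → 90.
SO₂: row 153.1–232.6 (AQI 51–100). (100−51)·(199.1−153.1)/(232.6−153.1) + 51 = 49·46.0/79.5 + 51 ≈ 79.35 → 79.
NO₂ 556.96: bracket 475.99–673.08 → index 101–150; slope 49/197.09, offset 80.97.
AQI = 101 + 49/197.09·80.97 ≈ 121.13 ⇒ 121.
CO: 10.46 lies in 8.85–18.62, so I_lo=51, I_hi=100, C_lo=8.85, C_hi=18.62.
(100−51)/(18.62−8.85) × (10.46−8.85) + 51 = 49/9.77 × 1.61 + 51 ≈ 59.07 → 59.
Sub-indices: PM2.5→198, PM10→90, SO₂→79, NO₂→121, CO→59. Ranked high→low: 198, 121, 90, 79, 59. Second-highest sub-index = 121.

121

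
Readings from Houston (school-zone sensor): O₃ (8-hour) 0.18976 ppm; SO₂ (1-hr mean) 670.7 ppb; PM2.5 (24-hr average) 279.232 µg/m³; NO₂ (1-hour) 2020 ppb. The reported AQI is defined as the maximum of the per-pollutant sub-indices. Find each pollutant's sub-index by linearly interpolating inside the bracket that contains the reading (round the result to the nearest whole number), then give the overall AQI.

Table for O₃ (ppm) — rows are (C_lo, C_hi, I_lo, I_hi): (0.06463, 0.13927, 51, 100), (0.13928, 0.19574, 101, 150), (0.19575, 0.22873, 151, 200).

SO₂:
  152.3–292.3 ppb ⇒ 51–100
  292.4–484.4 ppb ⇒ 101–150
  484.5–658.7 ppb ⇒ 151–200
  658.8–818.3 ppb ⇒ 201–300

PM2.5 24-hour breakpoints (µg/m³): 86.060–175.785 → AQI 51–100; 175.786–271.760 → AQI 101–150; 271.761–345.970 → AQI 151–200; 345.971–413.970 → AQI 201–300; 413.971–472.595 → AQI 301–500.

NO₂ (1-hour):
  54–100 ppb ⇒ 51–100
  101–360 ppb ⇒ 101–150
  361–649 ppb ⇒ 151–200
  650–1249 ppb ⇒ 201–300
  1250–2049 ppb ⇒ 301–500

493

O₃ 0.18976: bracket 0.13928–0.19574 → index 101–150; slope 49/0.05646, offset 0.05048.
AQI = 101 + 49/0.05646·0.05048 ≈ 144.81 ⇒ 145.
SO₂: row 658.8–818.3 (AQI 201–300). (300−201)·(670.7−658.8)/(818.3−658.8) + 201 = 99·11.9/159.5 + 201 ≈ 208.39 → 208.
PM2.5 279.232: bracket 271.761–345.970 → index 151–200; slope 49/74.209, offset 7.471.
AQI = 151 + 49/74.209·7.471 ≈ 155.93 ⇒ 156.
NO₂: 2020 ∈ [1250, 2049] ↔ index [301, 500].
301 + (2020−1250)·(500−301)/(2049−1250) = 301 + 770·199/799 ≈ 492.78, so AQI = 493.
Sub-indices: O₃→145, SO₂→208, PM2.5→156, NO₂→493. Overall AQI = max = 493; dominant pollutant is NO₂.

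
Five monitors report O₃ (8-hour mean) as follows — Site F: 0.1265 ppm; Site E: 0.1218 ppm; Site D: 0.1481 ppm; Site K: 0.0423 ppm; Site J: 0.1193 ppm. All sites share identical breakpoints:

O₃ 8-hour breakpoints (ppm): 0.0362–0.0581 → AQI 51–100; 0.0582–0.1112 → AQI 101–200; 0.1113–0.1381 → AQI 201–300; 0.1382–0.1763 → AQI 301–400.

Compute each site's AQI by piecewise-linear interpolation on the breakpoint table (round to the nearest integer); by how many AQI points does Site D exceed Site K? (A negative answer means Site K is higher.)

262

Site F 0.1265: bracket 0.1113–0.1381 → index 201–300; slope 99/0.0268, offset 0.0152.
AQI = 201 + 99/0.0268·0.0152 ≈ 257.15 ⇒ 257.
Site E: 0.1218 ∈ [0.1113, 0.1381] ↔ index [201, 300].
201 + (0.1218−0.1113)·(300−201)/(0.1381−0.1113) = 201 + 0.0105·99/0.0268 ≈ 239.79, so AQI = 240.
Site D: 0.1481 ∈ [0.1382, 0.1763] ↔ index [301, 400].
301 + (0.1481−0.1382)·(400−301)/(0.1763−0.1382) = 301 + 0.0099·99/0.0381 ≈ 326.72, so AQI = 327.
Site K: 0.0423 ∈ [0.0362, 0.0581] ↔ index [51, 100].
51 + (0.0423−0.0362)·(100−51)/(0.0581−0.0362) = 51 + 0.0061·49/0.0219 ≈ 64.65, so AQI = 65.
Site J 0.1193: bracket 0.1113–0.1381 → index 201–300; slope 99/0.0268, offset 0.0080.
AQI = 201 + 99/0.0268·0.0080 ≈ 230.55 ⇒ 231.
AQIs: Site F=257, Site E=240, Site D=327, Site K=65, Site J=231. Site D (327) − Site K (65) = 262.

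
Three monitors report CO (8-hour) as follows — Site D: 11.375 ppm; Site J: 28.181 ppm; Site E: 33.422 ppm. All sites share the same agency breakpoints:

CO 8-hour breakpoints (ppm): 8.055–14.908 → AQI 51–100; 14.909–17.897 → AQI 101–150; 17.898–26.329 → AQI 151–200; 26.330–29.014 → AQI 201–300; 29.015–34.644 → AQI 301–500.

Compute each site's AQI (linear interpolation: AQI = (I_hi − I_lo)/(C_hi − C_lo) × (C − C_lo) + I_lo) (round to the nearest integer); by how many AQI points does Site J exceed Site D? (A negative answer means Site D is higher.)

194

Site D: row 8.055–14.908 (AQI 51–100). (100−51)·(11.375−8.055)/(14.908−8.055) + 51 = 49·3.320/6.853 + 51 ≈ 74.74 → 75.
Site J: 28.181 lies in 26.330–29.014, so I_lo=201, I_hi=300, C_lo=26.330, C_hi=29.014.
(300−201)/(29.014−26.330) × (28.181−26.330) + 201 = 99/2.684 × 1.851 + 201 ≈ 269.27 → 269.
Site E: 33.422 ∈ [29.015, 34.644] ↔ index [301, 500].
301 + (33.422−29.015)·(500−301)/(34.644−29.015) = 301 + 4.407·199/5.629 ≈ 456.80, so AQI = 457.
AQIs: Site D=75, Site J=269, Site E=457. Site J (269) − Site D (75) = 194.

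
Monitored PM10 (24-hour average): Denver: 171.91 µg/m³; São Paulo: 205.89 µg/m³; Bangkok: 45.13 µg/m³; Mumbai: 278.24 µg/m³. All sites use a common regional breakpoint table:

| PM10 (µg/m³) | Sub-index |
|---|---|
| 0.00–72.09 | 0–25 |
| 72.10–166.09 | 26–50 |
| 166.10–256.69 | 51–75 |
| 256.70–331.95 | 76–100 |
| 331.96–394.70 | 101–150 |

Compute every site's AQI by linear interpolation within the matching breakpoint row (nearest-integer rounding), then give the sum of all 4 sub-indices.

Denver: row 166.10–256.69 (AQI 51–75). (75−51)·(171.91−166.10)/(256.69−166.10) + 51 = 24·5.81/90.59 + 51 ≈ 52.54 → 53.
São Paulo: row 166.10–256.69 (AQI 51–75). (75−51)·(205.89−166.10)/(256.69−166.10) + 51 = 24·39.79/90.59 + 51 ≈ 61.54 → 62.
Bangkok: 45.13 ∈ [0.00, 72.09] ↔ index [0, 25].
0 + (45.13−0.00)·(25−0)/(72.09−0.00) = 0 + 45.13·25/72.09 ≈ 15.65, so AQI = 16.
Mumbai 278.24: bracket 256.70–331.95 → index 76–100; slope 24/75.25, offset 21.54.
AQI = 76 + 24/75.25·21.54 ≈ 82.87 ⇒ 83.
AQIs: Denver=53, São Paulo=62, Bangkok=16, Mumbai=83. Sum = 53 + 62 + 16 + 83 = 214.

214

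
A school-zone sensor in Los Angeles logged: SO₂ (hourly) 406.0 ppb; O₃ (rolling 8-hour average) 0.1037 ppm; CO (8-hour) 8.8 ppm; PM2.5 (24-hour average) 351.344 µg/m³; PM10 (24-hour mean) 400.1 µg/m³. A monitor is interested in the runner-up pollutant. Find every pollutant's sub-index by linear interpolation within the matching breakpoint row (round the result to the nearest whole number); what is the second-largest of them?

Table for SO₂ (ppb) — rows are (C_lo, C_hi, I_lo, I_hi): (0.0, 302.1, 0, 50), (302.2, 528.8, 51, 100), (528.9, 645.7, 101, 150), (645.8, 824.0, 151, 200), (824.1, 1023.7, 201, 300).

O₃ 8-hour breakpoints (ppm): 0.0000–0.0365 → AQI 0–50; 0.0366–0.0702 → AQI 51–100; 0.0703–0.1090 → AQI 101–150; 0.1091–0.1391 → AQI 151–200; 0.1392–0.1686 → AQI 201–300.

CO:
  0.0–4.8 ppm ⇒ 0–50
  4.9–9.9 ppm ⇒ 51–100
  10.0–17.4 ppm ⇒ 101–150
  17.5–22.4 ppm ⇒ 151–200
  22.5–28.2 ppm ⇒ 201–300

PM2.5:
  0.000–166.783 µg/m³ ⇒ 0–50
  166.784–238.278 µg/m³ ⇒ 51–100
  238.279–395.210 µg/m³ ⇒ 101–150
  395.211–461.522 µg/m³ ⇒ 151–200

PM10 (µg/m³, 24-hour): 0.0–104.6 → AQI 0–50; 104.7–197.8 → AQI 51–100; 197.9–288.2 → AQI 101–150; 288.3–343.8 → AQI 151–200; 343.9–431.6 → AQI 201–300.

SO₂: 406.0 ∈ [302.2, 528.8] ↔ index [51, 100].
51 + (406.0−302.2)·(100−51)/(528.8−302.2) = 51 + 103.8·49/226.6 ≈ 73.45, so AQI = 73.
O₃: row 0.0703–0.1090 (AQI 101–150). (150−101)·(0.1037−0.0703)/(0.1090−0.0703) + 101 = 49·0.0334/0.0387 + 101 ≈ 143.29 → 143.
CO: row 4.9–9.9 (AQI 51–100). (100−51)·(8.8−4.9)/(9.9−4.9) + 51 = 49·3.9/5.0 + 51 ≈ 89.22 → 89.
PM2.5: row 238.279–395.210 (AQI 101–150). (150−101)·(351.344−238.279)/(395.210−238.279) + 101 = 49·113.065/156.931 + 101 ≈ 136.30 → 136.
PM10: 400.1 ∈ [343.9, 431.6] ↔ index [201, 300].
201 + (400.1−343.9)·(300−201)/(431.6−343.9) = 201 + 56.2·99/87.7 ≈ 264.44, so AQI = 264.
Sub-indices: SO₂→73, O₃→143, CO→89, PM2.5→136, PM10→264. Ranked high→low: 264, 143, 136, 89, 73. Second-highest sub-index = 143.

143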